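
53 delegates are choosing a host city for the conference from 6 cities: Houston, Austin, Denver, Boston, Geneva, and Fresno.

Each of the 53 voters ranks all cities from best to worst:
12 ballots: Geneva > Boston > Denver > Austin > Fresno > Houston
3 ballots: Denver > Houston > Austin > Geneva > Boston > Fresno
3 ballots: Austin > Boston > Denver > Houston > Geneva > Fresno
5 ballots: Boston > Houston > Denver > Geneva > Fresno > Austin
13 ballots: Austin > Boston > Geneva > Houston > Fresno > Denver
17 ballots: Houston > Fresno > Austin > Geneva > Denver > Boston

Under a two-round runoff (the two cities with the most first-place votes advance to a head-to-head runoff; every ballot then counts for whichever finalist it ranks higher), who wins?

Austin

Round 1 first-place votes: Houston 17, Austin 16, Denver 3, Boston 5, Geneva 12, Fresno 0. Houston and Austin advance.
Runoff: Houston is ranked above Austin on 25 ballots, Austin above Houston on 28.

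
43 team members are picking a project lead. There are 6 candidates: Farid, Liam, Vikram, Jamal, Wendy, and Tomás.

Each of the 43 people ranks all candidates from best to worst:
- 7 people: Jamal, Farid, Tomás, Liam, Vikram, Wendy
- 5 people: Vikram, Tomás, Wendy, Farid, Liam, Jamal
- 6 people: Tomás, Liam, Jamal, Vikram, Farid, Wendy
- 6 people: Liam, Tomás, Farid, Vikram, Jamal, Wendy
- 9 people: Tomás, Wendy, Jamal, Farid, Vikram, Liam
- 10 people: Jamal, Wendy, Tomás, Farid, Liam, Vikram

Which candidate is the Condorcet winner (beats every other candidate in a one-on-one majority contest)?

Tomás vs Farid: 36–7
Tomás vs Liam: 37–6
Tomás vs Vikram: 38–5
Tomás vs Jamal: 26–17
Tomás vs Wendy: 33–10
Tomás beats every other candidate.

Tomás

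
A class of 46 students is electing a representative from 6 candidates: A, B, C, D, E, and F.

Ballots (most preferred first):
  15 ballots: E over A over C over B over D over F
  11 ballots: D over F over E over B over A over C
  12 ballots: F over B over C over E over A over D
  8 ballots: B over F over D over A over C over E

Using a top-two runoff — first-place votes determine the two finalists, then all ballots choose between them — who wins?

Round 1 first-place votes: A 0, B 8, C 0, D 11, E 15, F 12. E and F advance.
Runoff: E is ranked above F on 15 ballots, F above E on 31.

F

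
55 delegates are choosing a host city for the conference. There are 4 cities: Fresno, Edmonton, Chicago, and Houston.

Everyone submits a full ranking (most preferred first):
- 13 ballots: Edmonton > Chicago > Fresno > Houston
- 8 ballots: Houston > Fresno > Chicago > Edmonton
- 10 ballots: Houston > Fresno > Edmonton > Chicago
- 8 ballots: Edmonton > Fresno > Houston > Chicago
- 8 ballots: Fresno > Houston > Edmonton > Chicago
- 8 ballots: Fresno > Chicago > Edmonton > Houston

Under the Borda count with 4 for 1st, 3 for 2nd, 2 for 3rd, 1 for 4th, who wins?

Fresno

Fresno: 13×2 + 8×3 + 10×3 + 8×3 + 8×4 + 8×4 = 168
Edmonton: 13×4 + 8×1 + 10×2 + 8×4 + 8×2 + 8×2 = 144
Chicago: 13×3 + 8×2 + 10×1 + 8×1 + 8×1 + 8×3 = 105
Houston: 13×1 + 8×4 + 10×4 + 8×2 + 8×3 + 8×1 = 133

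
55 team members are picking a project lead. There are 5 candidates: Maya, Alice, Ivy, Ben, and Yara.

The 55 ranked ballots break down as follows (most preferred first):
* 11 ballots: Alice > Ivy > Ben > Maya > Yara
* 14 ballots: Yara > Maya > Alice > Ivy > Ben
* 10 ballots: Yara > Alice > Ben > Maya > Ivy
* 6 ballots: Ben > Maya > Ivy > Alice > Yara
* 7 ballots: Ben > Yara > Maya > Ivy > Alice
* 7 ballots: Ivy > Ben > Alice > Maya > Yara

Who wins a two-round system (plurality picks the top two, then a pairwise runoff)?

Ben

Round 1 first-place votes: Maya 0, Alice 11, Ivy 7, Ben 13, Yara 24. Yara and Ben advance.
Runoff: Yara is ranked above Ben on 24 ballots, Ben above Yara on 31.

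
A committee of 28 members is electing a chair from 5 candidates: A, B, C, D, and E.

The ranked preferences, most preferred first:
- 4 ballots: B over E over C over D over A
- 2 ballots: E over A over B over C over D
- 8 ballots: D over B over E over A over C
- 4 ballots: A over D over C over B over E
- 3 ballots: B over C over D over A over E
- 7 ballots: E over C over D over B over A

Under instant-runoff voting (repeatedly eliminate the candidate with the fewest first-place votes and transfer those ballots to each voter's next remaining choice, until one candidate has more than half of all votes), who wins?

D

Round 1: A 4, B 7, C 0, D 8, E 9. C eliminated.
Round 2: A 4, B 7, D 8, E 9. A eliminated.
Round 3: B 7, D 12, E 9. B eliminated.
Round 4: D 15, E 13. D has a majority (≥15).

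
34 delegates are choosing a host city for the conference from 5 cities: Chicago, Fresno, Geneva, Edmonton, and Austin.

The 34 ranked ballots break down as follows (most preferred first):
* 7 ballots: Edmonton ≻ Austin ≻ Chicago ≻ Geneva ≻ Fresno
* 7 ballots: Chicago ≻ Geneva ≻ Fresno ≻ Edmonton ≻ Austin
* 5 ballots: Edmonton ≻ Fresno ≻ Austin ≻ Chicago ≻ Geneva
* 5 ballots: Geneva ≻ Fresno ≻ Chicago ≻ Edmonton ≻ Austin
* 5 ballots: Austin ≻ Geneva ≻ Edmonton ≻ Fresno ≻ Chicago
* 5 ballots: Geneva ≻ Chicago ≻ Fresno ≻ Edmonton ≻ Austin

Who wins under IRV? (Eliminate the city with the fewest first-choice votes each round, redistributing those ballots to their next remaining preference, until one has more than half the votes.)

Geneva

Round 1: Chicago 7, Fresno 0, Geneva 10, Edmonton 12, Austin 5. Fresno eliminated.
Round 2: Chicago 7, Geneva 10, Edmonton 12, Austin 5. Austin eliminated.
Round 3: Chicago 7, Geneva 15, Edmonton 12. Chicago eliminated.
Round 4: Geneva 22, Edmonton 12. Geneva has a majority (≥18).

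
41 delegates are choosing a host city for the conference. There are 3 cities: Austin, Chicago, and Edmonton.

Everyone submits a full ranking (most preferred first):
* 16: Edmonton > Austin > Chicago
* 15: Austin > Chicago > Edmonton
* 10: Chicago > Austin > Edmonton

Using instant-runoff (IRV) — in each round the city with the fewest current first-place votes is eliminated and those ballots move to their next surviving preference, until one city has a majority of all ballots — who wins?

Round 1: Austin 15, Chicago 10, Edmonton 16. Chicago eliminated.
Round 2: Austin 25, Edmonton 16. Austin has a majority (≥21).

Austin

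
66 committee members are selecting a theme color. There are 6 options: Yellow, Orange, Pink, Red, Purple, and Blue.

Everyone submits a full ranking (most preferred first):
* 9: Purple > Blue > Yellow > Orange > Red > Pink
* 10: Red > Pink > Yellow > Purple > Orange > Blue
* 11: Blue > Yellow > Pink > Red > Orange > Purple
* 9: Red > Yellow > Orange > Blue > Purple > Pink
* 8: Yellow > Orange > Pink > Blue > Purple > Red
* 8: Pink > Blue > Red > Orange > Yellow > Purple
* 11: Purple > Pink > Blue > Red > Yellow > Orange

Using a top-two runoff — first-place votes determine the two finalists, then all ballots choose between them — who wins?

Red

Round 1 first-place votes: Yellow 8, Orange 0, Pink 8, Red 19, Purple 20, Blue 11. Purple and Red advance.
Runoff: Purple is ranked above Red on 28 ballots, Red above Purple on 38.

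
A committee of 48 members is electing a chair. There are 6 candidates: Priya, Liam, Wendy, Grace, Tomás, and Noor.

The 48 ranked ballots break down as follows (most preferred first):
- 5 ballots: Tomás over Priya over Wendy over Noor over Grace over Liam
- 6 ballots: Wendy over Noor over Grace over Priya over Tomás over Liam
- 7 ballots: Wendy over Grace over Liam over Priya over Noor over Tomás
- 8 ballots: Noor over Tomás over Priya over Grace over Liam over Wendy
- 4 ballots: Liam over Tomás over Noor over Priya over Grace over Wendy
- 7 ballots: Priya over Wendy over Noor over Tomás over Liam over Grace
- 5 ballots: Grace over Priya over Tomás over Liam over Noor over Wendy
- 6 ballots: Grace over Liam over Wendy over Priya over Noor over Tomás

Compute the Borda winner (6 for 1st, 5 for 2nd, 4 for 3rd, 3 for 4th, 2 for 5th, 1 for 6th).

Priya

Priya: 5×5 + 6×3 + 7×3 + 8×4 + 4×3 + 7×6 + 5×5 + 6×3 = 193
Liam: 5×1 + 6×1 + 7×4 + 8×2 + 4×6 + 7×2 + 5×3 + 6×5 = 138
Wendy: 5×4 + 6×6 + 7×6 + 8×1 + 4×1 + 7×5 + 5×1 + 6×4 = 174
Grace: 5×2 + 6×4 + 7×5 + 8×3 + 4×2 + 7×1 + 5×6 + 6×6 = 174
Tomás: 5×6 + 6×2 + 7×1 + 8×5 + 4×5 + 7×3 + 5×4 + 6×1 = 156
Noor: 5×3 + 6×5 + 7×2 + 8×6 + 4×4 + 7×4 + 5×2 + 6×2 = 173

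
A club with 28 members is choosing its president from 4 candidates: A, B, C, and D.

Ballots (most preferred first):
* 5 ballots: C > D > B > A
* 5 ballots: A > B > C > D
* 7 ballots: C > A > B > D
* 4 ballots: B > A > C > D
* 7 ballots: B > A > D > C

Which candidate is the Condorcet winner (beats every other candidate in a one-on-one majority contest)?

B

B vs A: 16–12
B vs C: 16–12
B vs D: 23–5
B beats every other candidate.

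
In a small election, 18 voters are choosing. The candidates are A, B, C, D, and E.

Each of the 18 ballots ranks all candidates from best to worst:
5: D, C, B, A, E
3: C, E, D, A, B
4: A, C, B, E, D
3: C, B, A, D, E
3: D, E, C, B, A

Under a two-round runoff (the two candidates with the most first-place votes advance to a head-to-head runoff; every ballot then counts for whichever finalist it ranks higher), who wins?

C

Round 1 first-place votes: A 4, B 0, C 6, D 8, E 0. D and C advance.
Runoff: D is ranked above C on 8 ballots, C above D on 10.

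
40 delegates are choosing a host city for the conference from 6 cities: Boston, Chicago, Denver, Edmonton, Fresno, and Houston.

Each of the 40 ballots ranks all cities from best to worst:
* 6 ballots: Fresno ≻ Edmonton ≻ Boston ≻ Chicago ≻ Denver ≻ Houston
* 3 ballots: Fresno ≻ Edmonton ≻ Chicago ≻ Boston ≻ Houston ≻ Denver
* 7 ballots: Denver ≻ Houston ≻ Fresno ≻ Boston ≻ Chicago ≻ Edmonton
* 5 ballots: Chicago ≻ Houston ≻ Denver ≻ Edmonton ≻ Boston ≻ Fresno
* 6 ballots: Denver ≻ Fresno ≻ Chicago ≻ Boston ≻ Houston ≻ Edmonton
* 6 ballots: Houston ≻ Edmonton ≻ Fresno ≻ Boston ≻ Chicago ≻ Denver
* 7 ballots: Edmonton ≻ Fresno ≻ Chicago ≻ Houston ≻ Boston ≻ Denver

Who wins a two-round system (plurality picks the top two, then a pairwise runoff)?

Round 1 first-place votes: Boston 0, Chicago 5, Denver 13, Edmonton 7, Fresno 9, Houston 6. Denver and Fresno advance.
Runoff: Denver is ranked above Fresno on 18 ballots, Fresno above Denver on 22.

Fresno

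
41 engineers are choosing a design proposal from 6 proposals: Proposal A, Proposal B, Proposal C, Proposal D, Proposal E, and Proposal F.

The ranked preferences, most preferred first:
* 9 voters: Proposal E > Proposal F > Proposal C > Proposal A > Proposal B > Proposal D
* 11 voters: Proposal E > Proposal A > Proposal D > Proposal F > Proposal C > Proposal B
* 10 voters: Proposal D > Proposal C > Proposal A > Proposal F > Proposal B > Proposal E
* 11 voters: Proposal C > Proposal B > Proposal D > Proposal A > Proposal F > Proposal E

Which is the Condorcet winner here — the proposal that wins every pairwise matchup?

Proposal D vs Proposal A: 21–20
Proposal D vs Proposal B: 21–20
Proposal D vs Proposal C: 21–20
Proposal D vs Proposal E: 21–20
Proposal D vs Proposal F: 32–9
Proposal D beats every other proposal.

Proposal D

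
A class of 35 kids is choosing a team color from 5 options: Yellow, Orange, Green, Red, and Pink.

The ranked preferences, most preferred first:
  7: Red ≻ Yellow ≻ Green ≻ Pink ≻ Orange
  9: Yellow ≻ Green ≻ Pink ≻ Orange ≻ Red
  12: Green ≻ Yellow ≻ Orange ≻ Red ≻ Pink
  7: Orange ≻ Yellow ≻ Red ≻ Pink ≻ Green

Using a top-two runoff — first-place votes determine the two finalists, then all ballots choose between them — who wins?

Round 1 first-place votes: Yellow 9, Orange 7, Green 12, Red 7, Pink 0. Green and Yellow advance.
Runoff: Green is ranked above Yellow on 12 ballots, Yellow above Green on 23.

Yellow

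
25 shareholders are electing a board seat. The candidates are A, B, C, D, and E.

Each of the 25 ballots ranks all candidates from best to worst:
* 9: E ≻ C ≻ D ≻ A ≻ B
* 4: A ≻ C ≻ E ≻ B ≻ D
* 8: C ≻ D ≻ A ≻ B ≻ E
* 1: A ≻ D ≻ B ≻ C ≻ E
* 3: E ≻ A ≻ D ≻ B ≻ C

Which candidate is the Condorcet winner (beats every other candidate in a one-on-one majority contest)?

C

C vs A: 17–8
C vs B: 21–4
C vs D: 21–4
C vs E: 13–12
C beats every other candidate.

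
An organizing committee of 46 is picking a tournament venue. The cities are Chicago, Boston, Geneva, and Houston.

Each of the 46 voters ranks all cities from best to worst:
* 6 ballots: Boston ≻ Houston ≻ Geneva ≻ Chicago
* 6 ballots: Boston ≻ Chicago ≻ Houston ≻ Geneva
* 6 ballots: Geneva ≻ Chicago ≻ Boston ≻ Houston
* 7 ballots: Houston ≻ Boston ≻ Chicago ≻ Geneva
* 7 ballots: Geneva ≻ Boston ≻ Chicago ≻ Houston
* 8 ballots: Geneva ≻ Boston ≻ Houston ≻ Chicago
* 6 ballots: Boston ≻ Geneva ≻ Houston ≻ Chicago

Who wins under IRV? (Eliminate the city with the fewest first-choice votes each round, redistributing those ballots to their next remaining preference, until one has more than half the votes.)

Round 1: Chicago 0, Boston 18, Geneva 21, Houston 7. Chicago eliminated.
Round 2: Boston 18, Geneva 21, Houston 7. Houston eliminated.
Round 3: Boston 25, Geneva 21. Boston has a majority (≥24).

Boston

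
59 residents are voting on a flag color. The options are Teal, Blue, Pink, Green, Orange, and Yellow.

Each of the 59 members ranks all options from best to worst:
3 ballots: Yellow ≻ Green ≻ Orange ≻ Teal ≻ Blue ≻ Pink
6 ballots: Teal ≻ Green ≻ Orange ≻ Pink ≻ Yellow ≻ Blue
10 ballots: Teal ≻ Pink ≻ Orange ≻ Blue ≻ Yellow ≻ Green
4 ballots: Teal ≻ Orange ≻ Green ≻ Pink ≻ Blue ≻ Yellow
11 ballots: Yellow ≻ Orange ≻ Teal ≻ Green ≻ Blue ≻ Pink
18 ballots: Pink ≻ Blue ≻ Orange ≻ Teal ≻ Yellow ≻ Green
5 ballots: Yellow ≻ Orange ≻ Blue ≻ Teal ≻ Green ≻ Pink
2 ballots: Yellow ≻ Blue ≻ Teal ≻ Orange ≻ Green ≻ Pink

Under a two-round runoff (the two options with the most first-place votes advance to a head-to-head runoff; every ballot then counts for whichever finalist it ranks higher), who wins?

Teal

Round 1 first-place votes: Teal 20, Blue 0, Pink 18, Green 0, Orange 0, Yellow 21. Yellow and Teal advance.
Runoff: Yellow is ranked above Teal on 21 ballots, Teal above Yellow on 38.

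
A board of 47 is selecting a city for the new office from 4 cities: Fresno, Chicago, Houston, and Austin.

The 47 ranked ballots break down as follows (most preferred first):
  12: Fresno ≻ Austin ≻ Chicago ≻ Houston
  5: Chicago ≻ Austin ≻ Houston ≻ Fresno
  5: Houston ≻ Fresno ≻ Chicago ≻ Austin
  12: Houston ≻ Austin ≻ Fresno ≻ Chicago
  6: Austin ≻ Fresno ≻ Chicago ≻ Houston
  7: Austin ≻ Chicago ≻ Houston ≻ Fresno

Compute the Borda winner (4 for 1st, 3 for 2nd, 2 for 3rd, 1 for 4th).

Austin

Fresno: 12×4 + 5×1 + 5×3 + 12×2 + 6×3 + 7×1 = 117
Chicago: 12×2 + 5×4 + 5×2 + 12×1 + 6×2 + 7×3 = 99
Houston: 12×1 + 5×2 + 5×4 + 12×4 + 6×1 + 7×2 = 110
Austin: 12×3 + 5×3 + 5×1 + 12×3 + 6×4 + 7×4 = 144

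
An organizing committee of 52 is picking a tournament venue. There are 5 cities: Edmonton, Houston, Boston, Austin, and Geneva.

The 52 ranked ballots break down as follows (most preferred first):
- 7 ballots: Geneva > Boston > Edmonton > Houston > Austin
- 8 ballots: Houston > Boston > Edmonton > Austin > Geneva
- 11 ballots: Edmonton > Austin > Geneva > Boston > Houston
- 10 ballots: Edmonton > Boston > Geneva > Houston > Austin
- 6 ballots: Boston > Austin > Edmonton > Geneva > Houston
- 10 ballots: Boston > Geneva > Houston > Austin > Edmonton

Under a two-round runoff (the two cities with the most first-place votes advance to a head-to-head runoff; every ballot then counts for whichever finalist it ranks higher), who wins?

Round 1 first-place votes: Edmonton 21, Houston 8, Boston 16, Austin 0, Geneva 7. Edmonton and Boston advance.
Runoff: Edmonton is ranked above Boston on 21 ballots, Boston above Edmonton on 31.

Boston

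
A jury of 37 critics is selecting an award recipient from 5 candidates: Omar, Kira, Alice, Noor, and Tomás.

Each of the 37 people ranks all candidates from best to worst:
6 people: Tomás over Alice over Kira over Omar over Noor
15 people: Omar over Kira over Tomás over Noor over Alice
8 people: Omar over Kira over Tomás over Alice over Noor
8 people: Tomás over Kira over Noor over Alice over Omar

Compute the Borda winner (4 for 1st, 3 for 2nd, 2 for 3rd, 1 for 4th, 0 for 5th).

Kira

Omar: 6×1 + 15×4 + 8×4 + 8×0 = 98
Kira: 6×2 + 15×3 + 8×3 + 8×3 = 105
Alice: 6×3 + 15×0 + 8×1 + 8×1 = 34
Noor: 6×0 + 15×1 + 8×0 + 8×2 = 31
Tomás: 6×4 + 15×2 + 8×2 + 8×4 = 102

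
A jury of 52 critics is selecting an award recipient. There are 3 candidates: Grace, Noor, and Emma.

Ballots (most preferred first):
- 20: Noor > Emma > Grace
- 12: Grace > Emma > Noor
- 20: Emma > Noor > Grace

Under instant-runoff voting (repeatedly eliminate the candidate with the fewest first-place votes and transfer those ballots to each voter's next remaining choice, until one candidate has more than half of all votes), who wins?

Round 1: Grace 12, Noor 20, Emma 20. Grace eliminated.
Round 2: Noor 20, Emma 32. Emma has a majority (≥27).

Emma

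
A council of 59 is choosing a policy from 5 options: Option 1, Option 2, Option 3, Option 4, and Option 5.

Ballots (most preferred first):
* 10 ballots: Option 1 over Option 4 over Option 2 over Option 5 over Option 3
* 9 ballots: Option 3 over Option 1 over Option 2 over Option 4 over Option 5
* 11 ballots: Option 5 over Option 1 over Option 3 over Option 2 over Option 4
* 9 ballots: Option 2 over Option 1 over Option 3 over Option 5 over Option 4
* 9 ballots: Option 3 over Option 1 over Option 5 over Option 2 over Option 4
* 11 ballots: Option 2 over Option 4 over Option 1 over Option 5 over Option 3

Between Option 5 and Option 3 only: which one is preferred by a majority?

Option 5 is ranked above Option 3 on 32 ballots; Option 3 above Option 5 on 27.

Option 5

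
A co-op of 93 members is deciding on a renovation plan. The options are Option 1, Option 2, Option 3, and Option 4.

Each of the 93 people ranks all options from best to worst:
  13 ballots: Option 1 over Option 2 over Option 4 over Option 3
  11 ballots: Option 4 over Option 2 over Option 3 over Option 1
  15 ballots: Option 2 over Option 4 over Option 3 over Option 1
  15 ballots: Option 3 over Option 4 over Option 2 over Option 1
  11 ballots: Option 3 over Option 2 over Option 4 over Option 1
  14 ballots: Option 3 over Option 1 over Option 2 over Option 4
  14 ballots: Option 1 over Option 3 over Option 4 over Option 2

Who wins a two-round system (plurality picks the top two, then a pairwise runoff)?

Round 1 first-place votes: Option 1 27, Option 2 15, Option 3 40, Option 4 11. Option 3 and Option 1 advance.
Runoff: Option 3 is ranked above Option 1 on 66 ballots, Option 1 above Option 3 on 27.

Option 3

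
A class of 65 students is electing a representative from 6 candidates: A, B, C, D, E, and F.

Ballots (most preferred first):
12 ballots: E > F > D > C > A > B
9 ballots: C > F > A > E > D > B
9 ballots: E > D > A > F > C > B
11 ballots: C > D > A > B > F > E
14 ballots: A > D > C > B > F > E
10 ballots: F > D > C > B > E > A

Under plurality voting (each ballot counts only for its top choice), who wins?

E

First-place votes: A 14, B 0, C 20, D 0, E 21, F 10.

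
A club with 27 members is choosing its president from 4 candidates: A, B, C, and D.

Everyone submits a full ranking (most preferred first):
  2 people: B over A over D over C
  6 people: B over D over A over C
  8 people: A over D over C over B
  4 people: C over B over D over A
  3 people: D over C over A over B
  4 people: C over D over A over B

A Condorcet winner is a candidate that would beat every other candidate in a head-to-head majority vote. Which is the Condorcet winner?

D vs A: 17–10
D vs B: 15–12
D vs C: 19–8
D beats every other candidate.

D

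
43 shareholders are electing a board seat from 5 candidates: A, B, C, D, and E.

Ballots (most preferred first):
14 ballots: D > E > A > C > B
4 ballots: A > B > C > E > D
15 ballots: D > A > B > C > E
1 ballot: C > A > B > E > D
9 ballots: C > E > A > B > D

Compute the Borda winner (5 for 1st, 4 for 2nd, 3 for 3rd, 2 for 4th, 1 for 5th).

A: 14×3 + 4×5 + 15×4 + 1×4 + 9×3 = 153
B: 14×1 + 4×4 + 15×3 + 1×3 + 9×2 = 96
C: 14×2 + 4×3 + 15×2 + 1×5 + 9×5 = 120
D: 14×5 + 4×1 + 15×5 + 1×1 + 9×1 = 159
E: 14×4 + 4×2 + 15×1 + 1×2 + 9×4 = 117

D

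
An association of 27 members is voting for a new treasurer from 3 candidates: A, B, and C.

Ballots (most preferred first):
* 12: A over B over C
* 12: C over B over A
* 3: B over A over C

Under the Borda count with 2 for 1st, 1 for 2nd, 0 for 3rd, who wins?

A: 12×2 + 12×0 + 3×1 = 27
B: 12×1 + 12×1 + 3×2 = 30
C: 12×0 + 12×2 + 3×0 = 24

B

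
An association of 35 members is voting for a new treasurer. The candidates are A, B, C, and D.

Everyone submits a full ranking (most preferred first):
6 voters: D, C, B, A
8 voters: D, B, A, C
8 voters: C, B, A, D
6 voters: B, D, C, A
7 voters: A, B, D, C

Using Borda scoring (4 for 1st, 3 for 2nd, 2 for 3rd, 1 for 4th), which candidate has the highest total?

B

A: 6×1 + 8×2 + 8×2 + 6×1 + 7×4 = 72
B: 6×2 + 8×3 + 8×3 + 6×4 + 7×3 = 105
C: 6×3 + 8×1 + 8×4 + 6×2 + 7×1 = 77
D: 6×4 + 8×4 + 8×1 + 6×3 + 7×2 = 96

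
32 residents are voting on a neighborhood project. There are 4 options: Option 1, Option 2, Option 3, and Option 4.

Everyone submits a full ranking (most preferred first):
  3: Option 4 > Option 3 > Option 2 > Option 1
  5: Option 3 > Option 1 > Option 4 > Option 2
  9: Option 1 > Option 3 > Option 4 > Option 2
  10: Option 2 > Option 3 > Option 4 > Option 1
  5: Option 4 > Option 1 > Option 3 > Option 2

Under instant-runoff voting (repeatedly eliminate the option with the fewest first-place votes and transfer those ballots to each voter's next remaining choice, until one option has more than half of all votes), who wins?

Round 1: Option 1 9, Option 2 10, Option 3 5, Option 4 8. Option 3 eliminated.
Round 2: Option 1 14, Option 2 10, Option 4 8. Option 4 eliminated.
Round 3: Option 1 19, Option 2 13. Option 1 has a majority (≥17).

Option 1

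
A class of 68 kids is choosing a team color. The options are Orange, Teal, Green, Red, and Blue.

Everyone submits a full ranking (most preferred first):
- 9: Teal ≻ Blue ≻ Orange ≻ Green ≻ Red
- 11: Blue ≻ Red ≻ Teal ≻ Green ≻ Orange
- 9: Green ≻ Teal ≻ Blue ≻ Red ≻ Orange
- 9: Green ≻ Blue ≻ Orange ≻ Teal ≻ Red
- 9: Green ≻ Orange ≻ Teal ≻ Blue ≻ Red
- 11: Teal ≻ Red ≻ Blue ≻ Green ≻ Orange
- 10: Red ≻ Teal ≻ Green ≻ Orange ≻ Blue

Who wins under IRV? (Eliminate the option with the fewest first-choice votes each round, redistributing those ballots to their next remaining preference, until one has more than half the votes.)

Teal

Round 1: Orange 0, Teal 20, Green 27, Red 10, Blue 11. Orange eliminated.
Round 2: Teal 20, Green 27, Red 10, Blue 11. Red eliminated.
Round 3: Teal 30, Green 27, Blue 11. Blue eliminated.
Round 4: Teal 41, Green 27. Teal has a majority (≥35).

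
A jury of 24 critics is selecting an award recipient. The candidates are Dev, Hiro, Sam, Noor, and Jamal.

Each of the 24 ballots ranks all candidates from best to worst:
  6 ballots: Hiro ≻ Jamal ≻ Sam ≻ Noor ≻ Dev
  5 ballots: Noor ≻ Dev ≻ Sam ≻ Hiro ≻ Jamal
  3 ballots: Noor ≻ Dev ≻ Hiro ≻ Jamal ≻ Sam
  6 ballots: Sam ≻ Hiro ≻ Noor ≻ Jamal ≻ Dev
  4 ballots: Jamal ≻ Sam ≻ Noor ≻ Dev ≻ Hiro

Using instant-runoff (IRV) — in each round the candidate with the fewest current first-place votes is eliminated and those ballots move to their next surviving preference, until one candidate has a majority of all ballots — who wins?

Sam

Round 1: Dev 0, Hiro 6, Sam 6, Noor 8, Jamal 4. Dev eliminated.
Round 2: Hiro 6, Sam 6, Noor 8, Jamal 4. Jamal eliminated.
Round 3: Hiro 6, Sam 10, Noor 8. Hiro eliminated.
Round 4: Sam 16, Noor 8. Sam has a majority (≥13).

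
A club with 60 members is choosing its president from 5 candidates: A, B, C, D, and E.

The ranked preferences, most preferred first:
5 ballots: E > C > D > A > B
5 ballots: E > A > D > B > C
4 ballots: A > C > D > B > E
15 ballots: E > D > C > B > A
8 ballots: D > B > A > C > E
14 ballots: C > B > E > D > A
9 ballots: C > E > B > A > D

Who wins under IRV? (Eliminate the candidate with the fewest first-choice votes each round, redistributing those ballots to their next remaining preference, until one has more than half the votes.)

Round 1: A 4, B 0, C 23, D 8, E 25. B eliminated.
Round 2: A 4, C 23, D 8, E 25. A eliminated.
Round 3: C 27, D 8, E 25. D eliminated.
Round 4: C 35, E 25. C has a majority (≥31).

C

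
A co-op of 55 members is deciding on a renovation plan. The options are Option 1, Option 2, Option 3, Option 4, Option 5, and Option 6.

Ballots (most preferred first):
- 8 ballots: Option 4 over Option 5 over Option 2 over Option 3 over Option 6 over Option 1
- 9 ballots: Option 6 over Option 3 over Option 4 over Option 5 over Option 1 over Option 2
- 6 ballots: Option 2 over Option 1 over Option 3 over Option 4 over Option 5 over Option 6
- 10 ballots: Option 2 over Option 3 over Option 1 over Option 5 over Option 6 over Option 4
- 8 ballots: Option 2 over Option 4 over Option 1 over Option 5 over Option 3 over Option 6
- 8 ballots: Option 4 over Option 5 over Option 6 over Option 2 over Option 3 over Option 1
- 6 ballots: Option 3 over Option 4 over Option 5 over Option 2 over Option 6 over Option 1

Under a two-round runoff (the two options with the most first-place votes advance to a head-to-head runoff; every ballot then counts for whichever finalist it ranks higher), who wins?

Round 1 first-place votes: Option 1 0, Option 2 24, Option 3 6, Option 4 16, Option 5 0, Option 6 9. Option 2 and Option 4 advance.
Runoff: Option 2 is ranked above Option 4 on 24 ballots, Option 4 above Option 2 on 31.

Option 4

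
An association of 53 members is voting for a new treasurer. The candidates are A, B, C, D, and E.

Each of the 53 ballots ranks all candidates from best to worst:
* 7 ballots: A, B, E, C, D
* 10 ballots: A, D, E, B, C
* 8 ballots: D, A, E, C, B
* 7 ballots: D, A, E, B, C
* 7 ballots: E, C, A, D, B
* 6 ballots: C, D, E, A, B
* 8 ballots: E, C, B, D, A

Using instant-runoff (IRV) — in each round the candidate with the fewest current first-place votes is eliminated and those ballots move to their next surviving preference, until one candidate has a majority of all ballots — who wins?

Round 1: A 17, B 0, C 6, D 15, E 15. B eliminated.
Round 2: A 17, C 6, D 15, E 15. C eliminated.
Round 3: A 17, D 21, E 15. E eliminated.
Round 4: A 24, D 29. D has a majority (≥27).

D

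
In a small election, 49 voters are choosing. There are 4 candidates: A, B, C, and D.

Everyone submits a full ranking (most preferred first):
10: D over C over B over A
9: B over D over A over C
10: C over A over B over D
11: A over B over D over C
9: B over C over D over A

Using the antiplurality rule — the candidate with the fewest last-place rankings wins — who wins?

Last-place votes: A 19, B 0, C 20, D 10.

B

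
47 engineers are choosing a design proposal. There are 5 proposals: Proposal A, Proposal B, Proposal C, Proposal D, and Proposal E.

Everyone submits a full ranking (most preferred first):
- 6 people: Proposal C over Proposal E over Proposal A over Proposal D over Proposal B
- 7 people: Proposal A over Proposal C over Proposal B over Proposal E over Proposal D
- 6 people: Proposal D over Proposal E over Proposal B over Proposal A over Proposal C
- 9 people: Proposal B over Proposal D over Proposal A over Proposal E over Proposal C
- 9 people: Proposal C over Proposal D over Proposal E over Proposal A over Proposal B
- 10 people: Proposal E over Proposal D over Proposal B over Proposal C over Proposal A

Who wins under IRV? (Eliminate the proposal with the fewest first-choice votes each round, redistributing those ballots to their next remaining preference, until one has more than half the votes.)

Round 1: Proposal A 7, Proposal B 9, Proposal C 15, Proposal D 6, Proposal E 10. Proposal D eliminated.
Round 2: Proposal A 7, Proposal B 9, Proposal C 15, Proposal E 16. Proposal A eliminated.
Round 3: Proposal B 9, Proposal C 22, Proposal E 16. Proposal B eliminated.
Round 4: Proposal C 22, Proposal E 25. Proposal E has a majority (≥24).

Proposal E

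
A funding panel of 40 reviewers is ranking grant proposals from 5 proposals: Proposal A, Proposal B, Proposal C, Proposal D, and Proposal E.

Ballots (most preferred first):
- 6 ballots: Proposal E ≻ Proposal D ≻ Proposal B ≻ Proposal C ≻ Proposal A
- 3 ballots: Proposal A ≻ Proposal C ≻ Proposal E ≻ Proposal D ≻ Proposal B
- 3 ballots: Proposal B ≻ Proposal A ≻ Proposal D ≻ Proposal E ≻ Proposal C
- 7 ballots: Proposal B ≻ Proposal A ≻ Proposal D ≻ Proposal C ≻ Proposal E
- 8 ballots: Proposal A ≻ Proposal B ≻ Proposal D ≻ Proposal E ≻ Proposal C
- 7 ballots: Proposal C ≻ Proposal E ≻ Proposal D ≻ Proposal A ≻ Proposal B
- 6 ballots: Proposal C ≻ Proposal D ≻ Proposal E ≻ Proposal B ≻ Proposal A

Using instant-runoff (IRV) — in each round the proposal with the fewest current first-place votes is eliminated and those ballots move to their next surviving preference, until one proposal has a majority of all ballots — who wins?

Round 1: Proposal A 11, Proposal B 10, Proposal C 13, Proposal D 0, Proposal E 6. Proposal D eliminated.
Round 2: Proposal A 11, Proposal B 10, Proposal C 13, Proposal E 6. Proposal E eliminated.
Round 3: Proposal A 11, Proposal B 16, Proposal C 13. Proposal A eliminated.
Round 4: Proposal B 24, Proposal C 16. Proposal B has a majority (≥21).

Proposal B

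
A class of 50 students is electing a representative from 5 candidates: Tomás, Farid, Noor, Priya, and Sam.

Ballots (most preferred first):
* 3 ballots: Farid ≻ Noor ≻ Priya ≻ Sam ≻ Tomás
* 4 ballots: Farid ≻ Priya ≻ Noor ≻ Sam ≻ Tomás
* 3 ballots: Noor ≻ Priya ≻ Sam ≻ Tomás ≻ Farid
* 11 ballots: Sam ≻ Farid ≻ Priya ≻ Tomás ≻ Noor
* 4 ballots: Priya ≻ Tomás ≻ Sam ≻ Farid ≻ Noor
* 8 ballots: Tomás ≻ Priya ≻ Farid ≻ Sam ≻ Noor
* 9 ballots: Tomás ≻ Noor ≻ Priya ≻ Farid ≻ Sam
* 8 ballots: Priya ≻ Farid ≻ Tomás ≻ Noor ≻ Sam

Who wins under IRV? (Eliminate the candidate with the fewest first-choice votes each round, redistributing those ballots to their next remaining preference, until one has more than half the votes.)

Round 1: Tomás 17, Farid 7, Noor 3, Priya 12, Sam 11. Noor eliminated.
Round 2: Tomás 17, Farid 7, Priya 15, Sam 11. Farid eliminated.
Round 3: Tomás 17, Priya 22, Sam 11. Sam eliminated.
Round 4: Tomás 17, Priya 33. Priya has a majority (≥26).

Priya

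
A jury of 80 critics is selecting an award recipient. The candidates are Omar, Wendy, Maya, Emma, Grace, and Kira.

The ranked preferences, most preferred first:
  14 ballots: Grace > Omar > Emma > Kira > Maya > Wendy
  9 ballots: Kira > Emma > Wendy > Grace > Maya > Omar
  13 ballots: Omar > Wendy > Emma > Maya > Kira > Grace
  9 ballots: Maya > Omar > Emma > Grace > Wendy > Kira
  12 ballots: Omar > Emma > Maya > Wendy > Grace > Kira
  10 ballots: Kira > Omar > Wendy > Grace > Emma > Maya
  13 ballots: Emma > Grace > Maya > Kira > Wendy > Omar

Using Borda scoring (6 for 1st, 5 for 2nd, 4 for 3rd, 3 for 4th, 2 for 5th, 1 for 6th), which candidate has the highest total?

Emma

Omar: 14×5 + 9×1 + 13×6 + 9×5 + 12×6 + 10×5 + 13×1 = 337
Wendy: 14×1 + 9×4 + 13×5 + 9×2 + 12×3 + 10×4 + 13×2 = 235
Maya: 14×2 + 9×2 + 13×3 + 9×6 + 12×4 + 10×1 + 13×4 = 249
Emma: 14×4 + 9×5 + 13×4 + 9×4 + 12×5 + 10×2 + 13×6 = 347
Grace: 14×6 + 9×3 + 13×1 + 9×3 + 12×2 + 10×3 + 13×5 = 270
Kira: 14×3 + 9×6 + 13×2 + 9×1 + 12×1 + 10×6 + 13×3 = 242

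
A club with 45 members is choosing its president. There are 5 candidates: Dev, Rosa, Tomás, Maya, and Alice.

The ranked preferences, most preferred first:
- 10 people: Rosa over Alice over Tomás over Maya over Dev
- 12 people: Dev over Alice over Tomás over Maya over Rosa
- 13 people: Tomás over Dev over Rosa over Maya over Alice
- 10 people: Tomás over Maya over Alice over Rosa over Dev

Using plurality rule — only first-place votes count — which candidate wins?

First-place votes: Dev 12, Rosa 10, Tomás 23, Maya 0, Alice 0.

Tomás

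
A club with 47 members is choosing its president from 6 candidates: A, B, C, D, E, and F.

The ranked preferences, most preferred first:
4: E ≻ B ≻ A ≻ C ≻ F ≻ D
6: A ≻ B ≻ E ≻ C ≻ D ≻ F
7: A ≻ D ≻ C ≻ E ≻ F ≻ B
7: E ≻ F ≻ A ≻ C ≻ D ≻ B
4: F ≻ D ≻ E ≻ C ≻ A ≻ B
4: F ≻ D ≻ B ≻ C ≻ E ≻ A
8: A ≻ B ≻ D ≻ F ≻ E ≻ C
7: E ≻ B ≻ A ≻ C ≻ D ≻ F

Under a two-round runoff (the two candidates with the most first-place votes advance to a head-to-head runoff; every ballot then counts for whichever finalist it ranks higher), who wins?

E

Round 1 first-place votes: A 21, B 0, C 0, D 0, E 18, F 8. A and E advance.
Runoff: A is ranked above E on 21 ballots, E above A on 26.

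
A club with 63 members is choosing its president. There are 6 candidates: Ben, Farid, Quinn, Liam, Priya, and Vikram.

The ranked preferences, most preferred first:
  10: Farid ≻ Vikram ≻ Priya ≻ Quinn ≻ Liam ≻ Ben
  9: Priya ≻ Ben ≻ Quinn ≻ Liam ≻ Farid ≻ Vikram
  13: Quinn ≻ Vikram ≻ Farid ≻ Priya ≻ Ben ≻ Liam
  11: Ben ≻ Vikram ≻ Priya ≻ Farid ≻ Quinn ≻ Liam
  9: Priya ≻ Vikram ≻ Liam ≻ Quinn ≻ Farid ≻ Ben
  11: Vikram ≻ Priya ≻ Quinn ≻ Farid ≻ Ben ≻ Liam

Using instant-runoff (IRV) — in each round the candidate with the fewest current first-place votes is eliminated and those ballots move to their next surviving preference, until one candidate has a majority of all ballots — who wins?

Round 1: Ben 11, Farid 10, Quinn 13, Liam 0, Priya 18, Vikram 11. Liam eliminated.
Round 2: Ben 11, Farid 10, Quinn 13, Priya 18, Vikram 11. Farid eliminated.
Round 3: Ben 11, Quinn 13, Priya 18, Vikram 21. Ben eliminated.
Round 4: Quinn 13, Priya 18, Vikram 32. Vikram has a majority (≥32).

Vikram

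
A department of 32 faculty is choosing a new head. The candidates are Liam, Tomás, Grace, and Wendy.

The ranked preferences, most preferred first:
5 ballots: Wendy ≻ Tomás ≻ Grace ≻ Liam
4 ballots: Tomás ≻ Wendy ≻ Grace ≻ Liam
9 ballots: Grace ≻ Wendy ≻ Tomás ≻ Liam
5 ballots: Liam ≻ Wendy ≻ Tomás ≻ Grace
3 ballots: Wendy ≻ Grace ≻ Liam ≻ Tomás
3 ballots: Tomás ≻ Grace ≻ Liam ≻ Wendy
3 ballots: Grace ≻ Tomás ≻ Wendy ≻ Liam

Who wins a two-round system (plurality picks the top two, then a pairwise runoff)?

Round 1 first-place votes: Liam 5, Tomás 7, Grace 12, Wendy 8. Grace and Wendy advance.
Runoff: Grace is ranked above Wendy on 15 ballots, Wendy above Grace on 17.

Wendy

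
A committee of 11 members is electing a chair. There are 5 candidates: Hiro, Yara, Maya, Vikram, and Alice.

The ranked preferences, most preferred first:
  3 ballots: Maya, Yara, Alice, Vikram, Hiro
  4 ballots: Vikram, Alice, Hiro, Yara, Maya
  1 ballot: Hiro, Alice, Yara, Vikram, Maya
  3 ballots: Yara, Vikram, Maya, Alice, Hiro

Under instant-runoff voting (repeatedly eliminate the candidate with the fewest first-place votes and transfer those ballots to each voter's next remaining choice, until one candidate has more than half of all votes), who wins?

Round 1: Hiro 1, Yara 3, Maya 3, Vikram 4, Alice 0. Alice eliminated.
Round 2: Hiro 1, Yara 3, Maya 3, Vikram 4. Hiro eliminated.
Round 3: Yara 4, Maya 3, Vikram 4. Maya eliminated.
Round 4: Yara 7, Vikram 4. Yara has a majority (≥6).

Yara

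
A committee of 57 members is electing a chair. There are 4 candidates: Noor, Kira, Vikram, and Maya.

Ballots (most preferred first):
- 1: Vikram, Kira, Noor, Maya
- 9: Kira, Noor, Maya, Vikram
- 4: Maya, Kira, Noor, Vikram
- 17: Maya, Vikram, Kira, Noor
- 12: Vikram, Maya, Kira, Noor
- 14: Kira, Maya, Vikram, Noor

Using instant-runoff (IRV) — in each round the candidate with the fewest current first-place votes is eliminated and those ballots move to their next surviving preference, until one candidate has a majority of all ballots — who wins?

Maya

Round 1: Noor 0, Kira 23, Vikram 13, Maya 21. Noor eliminated.
Round 2: Kira 23, Vikram 13, Maya 21. Vikram eliminated.
Round 3: Kira 24, Maya 33. Maya has a majority (≥29).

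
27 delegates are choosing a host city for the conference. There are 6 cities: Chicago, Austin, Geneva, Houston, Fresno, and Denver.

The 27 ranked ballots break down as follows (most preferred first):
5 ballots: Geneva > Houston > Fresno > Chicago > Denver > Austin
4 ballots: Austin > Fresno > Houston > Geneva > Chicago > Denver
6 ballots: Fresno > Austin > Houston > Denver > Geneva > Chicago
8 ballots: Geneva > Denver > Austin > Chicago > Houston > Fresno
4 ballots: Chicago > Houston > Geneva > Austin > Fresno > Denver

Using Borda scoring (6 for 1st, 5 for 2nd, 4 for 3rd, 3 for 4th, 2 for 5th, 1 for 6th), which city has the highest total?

Chicago: 5×3 + 4×2 + 6×1 + 8×3 + 4×6 = 77
Austin: 5×1 + 4×6 + 6×5 + 8×4 + 4×3 = 103
Geneva: 5×6 + 4×3 + 6×2 + 8×6 + 4×4 = 118
Houston: 5×5 + 4×4 + 6×4 + 8×2 + 4×5 = 101
Fresno: 5×4 + 4×5 + 6×6 + 8×1 + 4×2 = 92
Denver: 5×2 + 4×1 + 6×3 + 8×5 + 4×1 = 76

Geneva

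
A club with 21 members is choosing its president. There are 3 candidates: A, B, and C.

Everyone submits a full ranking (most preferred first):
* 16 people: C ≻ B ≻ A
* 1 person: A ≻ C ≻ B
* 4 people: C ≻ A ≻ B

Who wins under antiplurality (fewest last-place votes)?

Last-place votes: A 16, B 5, C 0.

C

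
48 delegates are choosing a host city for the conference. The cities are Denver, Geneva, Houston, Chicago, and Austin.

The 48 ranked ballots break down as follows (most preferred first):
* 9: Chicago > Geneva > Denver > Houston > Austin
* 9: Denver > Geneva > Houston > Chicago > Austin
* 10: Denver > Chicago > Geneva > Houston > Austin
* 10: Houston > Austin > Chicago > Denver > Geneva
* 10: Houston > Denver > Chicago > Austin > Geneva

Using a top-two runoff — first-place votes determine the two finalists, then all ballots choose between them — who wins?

Round 1 first-place votes: Denver 19, Geneva 0, Houston 20, Chicago 9, Austin 0. Houston and Denver advance.
Runoff: Houston is ranked above Denver on 20 ballots, Denver above Houston on 28.

Denver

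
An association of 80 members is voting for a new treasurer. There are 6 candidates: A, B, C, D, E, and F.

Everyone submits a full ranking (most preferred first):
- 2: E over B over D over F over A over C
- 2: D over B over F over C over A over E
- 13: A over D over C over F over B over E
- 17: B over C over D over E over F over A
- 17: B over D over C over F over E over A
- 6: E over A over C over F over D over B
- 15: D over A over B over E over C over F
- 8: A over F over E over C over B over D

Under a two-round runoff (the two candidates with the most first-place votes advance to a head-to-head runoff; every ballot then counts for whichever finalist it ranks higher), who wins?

A

Round 1 first-place votes: A 21, B 34, C 0, D 17, E 8, F 0. B and A advance.
Runoff: B is ranked above A on 38 ballots, A above B on 42.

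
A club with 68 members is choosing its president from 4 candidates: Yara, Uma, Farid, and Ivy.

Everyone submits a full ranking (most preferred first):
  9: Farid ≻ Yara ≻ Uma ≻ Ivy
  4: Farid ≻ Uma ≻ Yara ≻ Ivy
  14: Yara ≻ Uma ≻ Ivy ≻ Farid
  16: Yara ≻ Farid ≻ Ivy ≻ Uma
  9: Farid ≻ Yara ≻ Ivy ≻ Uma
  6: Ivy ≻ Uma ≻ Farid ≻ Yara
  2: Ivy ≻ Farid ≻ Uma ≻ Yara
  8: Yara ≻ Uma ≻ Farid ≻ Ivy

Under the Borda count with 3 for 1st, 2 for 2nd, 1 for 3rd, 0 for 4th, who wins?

Yara: 9×2 + 4×1 + 14×3 + 16×3 + 9×2 + 6×0 + 2×0 + 8×3 = 154
Uma: 9×1 + 4×2 + 14×2 + 16×0 + 9×0 + 6×2 + 2×1 + 8×2 = 75
Farid: 9×3 + 4×3 + 14×0 + 16×2 + 9×3 + 6×1 + 2×2 + 8×1 = 116
Ivy: 9×0 + 4×0 + 14×1 + 16×1 + 9×1 + 6×3 + 2×3 + 8×0 = 63

Yara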